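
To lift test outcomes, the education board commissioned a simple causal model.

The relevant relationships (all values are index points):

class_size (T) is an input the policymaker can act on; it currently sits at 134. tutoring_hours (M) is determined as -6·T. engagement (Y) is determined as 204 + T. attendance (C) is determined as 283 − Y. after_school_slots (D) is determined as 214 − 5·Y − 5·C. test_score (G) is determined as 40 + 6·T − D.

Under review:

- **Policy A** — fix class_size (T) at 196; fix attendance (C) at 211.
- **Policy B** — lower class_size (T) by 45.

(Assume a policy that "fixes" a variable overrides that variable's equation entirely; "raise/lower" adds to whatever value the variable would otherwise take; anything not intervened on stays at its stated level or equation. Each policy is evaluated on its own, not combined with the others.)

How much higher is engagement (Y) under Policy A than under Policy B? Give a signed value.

107

Policy A (T := 196, C := 211):
  T = 196
  Y = 204 + 196 = 400
Policy B (T − 45):
  T = 134 − 45 = 89
  Y = 204 + 89 = 293
Y: 400 − 293 = 107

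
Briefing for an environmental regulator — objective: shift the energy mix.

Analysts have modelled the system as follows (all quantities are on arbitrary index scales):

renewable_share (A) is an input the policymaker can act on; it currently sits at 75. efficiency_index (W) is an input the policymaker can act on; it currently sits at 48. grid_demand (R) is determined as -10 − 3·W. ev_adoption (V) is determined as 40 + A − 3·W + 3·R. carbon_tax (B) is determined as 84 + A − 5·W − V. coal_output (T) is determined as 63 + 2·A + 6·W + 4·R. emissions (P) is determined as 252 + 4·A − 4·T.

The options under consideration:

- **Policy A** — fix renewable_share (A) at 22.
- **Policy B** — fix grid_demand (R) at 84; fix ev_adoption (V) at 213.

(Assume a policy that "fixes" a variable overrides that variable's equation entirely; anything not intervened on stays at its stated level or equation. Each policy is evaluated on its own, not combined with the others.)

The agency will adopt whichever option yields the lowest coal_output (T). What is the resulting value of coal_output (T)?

Policy A (A := 22):
  A = 22
  W = 48
  R = -10 − 3·48 = -154
  T = 63 + 2·22 + 6·48 + 4·(-154) = -221
Policy B (R := 84, V := 213):
  A = 75
  W = 48
  R = 84
  T = 63 + 2·75 + 6·48 + 4·84 = 837
Comparing — Policy A: T=-221, Policy B: T=837. Lowest is -221 (Policy A).

-221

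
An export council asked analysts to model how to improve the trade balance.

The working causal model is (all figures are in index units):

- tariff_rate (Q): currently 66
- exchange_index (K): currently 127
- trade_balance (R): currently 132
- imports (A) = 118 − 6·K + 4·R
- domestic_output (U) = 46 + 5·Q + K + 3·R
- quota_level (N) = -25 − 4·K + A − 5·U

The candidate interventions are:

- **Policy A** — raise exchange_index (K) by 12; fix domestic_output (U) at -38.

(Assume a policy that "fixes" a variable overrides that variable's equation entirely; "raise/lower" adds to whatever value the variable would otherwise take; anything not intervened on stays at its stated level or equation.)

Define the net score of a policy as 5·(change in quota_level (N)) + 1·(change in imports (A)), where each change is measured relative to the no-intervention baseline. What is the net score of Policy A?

22753

Baseline:
  Q = 66
  K = 127
  R = 132
  A = 118 − 6·127 + 4·132 = -116
  U = 46 + 5·66 + 127 + 3·132 = 899
  N = -25 − 4·127 + (-116) − 5·899 = -5144
Policy A (K + 12, U := -38):
  Q = 66
  K = 127 + 12 = 139
  R = 132
  A = 118 − 6·139 + 4·132 = -188
  U = -38
  N = -25 − 4·139 + (-188) − 5·(-38) = -579
ΔN = -579 − (-5144) = 4565; ΔA = -188 − (-116) = -72
Score = 5·4565 + 1·(-72) = 22753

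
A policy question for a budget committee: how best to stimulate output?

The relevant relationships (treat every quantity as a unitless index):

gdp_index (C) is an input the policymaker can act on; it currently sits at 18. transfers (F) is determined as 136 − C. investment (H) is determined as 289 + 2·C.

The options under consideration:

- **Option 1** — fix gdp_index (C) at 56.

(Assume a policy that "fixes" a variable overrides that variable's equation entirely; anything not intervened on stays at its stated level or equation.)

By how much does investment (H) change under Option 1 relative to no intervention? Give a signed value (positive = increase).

Baseline:
  C = 18
  H = 289 + 2·18 = 325
Option 1 (C := 56):
  C = 56
  H = 289 + 2·56 = 401
Change in H: 401 − 325 = 76

76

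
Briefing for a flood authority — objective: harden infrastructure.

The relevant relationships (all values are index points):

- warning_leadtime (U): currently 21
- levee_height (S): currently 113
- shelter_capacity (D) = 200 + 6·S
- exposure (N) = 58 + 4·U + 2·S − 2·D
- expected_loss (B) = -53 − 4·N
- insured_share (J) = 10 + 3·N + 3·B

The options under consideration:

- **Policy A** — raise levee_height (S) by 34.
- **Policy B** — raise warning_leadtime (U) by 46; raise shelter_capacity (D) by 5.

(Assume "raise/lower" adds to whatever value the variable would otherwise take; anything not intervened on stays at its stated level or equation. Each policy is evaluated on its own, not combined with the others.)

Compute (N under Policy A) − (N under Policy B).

-514

Policy A (S + 34):
  U = 21
  S = 113 + 34 = 147
  D = 200 + 6·147 = 1082
  N = 58 + 4·21 + 2·147 − 2·1082 = -1728
Policy B (U + 46, D + 5):
  U = 21 + 46 = 67
  S = 113
  D = 200 + 6·113 (+5 from intervention) = 883
  N = 58 + 4·67 + 2·113 − 2·883 = -1214
N: -1728 − (-1214) = -514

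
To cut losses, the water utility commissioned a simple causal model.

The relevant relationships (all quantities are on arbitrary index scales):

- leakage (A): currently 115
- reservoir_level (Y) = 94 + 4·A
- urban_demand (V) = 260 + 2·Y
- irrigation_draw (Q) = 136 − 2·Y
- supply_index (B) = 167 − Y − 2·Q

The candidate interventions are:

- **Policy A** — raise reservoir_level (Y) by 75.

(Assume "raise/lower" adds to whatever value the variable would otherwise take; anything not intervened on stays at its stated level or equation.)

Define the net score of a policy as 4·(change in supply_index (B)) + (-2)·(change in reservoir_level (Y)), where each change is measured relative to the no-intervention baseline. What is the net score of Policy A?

Baseline:
  A = 115
  Y = 94 + 4·115 = 554
  Q = 136 − 2·554 = -972
  B = 167 − 554 − 2·(-972) = 1557
Policy A (Y + 75):
  A = 115
  Y = 94 + 4·115 (+75 from intervention) = 629
  Q = 136 − 2·629 = -1122
  B = 167 − 629 − 2·(-1122) = 1782
ΔB = 1782 − 1557 = 225; ΔY = 629 − 554 = 75
Score = 4·225 + (-2)·75 = 750

750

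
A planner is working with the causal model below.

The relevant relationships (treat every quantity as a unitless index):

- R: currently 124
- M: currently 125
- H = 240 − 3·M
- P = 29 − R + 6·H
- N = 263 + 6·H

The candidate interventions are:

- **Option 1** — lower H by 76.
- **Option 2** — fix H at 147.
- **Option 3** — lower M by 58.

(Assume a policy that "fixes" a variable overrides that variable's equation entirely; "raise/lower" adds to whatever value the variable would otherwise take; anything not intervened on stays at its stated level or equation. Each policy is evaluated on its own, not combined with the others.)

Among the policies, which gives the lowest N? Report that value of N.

-1003

Option 1 (H − 76):
  M = 125
  H = 240 − 3·125 (−76 from intervention) = -211
  N = 263 + 6·(-211) = -1003
Option 2 (H := 147):
  M = 125
  H = 147
  N = 263 + 6·147 = 1145
Option 3 (M − 58):
  M = 125 − 58 = 67
  H = 240 − 3·67 = 39
  N = 263 + 6·39 = 497
Comparing — Option 1: N=-1003, Option 2: N=1145, Option 3: N=497. Lowest is -1003 (Option 1).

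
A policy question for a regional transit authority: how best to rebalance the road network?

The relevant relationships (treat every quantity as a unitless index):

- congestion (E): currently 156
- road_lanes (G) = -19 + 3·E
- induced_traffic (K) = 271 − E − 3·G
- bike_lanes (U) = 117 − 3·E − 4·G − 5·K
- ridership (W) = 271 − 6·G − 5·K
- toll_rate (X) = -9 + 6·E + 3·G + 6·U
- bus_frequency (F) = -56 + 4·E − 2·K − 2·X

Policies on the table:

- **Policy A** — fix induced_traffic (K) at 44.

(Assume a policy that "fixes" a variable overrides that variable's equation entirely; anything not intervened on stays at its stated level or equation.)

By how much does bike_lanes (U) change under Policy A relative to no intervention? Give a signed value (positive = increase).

-6380

Baseline:
  E = 156
  G = -19 + 3·156 = 449
  K = 271 − 156 − 3·449 = -1232
  U = 117 − 3·156 − 4·449 − 5·(-1232) = 4013
Policy A (K := 44):
  E = 156
  G = -19 + 3·156 = 449
  K = 44
  U = 117 − 3·156 − 4·449 − 5·44 = -2367
Change in U: -2367 − 4013 = -6380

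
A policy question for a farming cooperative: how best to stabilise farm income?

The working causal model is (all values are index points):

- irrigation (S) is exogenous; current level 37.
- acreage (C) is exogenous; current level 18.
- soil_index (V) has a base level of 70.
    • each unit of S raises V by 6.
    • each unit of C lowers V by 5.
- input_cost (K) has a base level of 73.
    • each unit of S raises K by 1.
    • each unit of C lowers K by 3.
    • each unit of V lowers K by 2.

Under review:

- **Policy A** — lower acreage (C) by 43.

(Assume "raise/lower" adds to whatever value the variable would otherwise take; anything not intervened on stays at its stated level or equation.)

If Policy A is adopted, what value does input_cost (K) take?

-649

Policy A (C − 43):
  S = 37
  C = 18 − 43 = -25
  V = 70 + 6·37 − 5·(-25) = 417
  K = 73 + 37 − 3·(-25) − 2·417 = -649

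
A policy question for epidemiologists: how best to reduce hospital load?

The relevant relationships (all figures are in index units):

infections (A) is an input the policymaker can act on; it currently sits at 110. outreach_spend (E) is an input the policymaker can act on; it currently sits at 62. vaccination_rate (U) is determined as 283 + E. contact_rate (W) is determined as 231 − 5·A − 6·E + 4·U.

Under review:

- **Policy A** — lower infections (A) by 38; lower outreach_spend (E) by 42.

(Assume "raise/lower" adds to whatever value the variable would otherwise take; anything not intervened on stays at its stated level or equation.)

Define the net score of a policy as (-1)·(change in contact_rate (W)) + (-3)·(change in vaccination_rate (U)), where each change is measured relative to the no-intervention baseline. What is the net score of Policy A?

-148

Baseline:
  A = 110
  E = 62
  U = 283 + 62 = 345
  W = 231 − 5·110 − 6·62 + 4·345 = 689
Policy A (A − 38, E − 42):
  A = 110 − 38 = 72
  E = 62 − 42 = 20
  U = 283 + 20 = 303
  W = 231 − 5·72 − 6·20 + 4·303 = 963
ΔW = 963 − 689 = 274; ΔU = 303 − 345 = -42
Score = (-1)·274 + (-3)·(-42) = -148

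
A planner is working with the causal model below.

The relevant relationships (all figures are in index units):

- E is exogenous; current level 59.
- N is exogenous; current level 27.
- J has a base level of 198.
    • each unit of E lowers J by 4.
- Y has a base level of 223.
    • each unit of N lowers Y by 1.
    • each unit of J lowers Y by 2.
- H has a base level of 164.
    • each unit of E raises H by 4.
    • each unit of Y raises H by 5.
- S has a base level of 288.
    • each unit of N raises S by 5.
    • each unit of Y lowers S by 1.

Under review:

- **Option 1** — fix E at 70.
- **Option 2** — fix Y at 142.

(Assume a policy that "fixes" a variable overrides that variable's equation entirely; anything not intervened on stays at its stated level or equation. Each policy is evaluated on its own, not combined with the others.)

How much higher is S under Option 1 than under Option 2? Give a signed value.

-218

Option 1 (E := 70):
  E = 70
  N = 27
  J = 198 − 4·70 = -82
  Y = 223 − 27 − 2·(-82) = 360
  S = 288 + 5·27 − 360 = 63
Option 2 (Y := 142):
  E = 59
  N = 27
  J = 198 − 4·59 = -38
  Y = 142
  S = 288 + 5·27 − 142 = 281
S: 63 − 281 = -218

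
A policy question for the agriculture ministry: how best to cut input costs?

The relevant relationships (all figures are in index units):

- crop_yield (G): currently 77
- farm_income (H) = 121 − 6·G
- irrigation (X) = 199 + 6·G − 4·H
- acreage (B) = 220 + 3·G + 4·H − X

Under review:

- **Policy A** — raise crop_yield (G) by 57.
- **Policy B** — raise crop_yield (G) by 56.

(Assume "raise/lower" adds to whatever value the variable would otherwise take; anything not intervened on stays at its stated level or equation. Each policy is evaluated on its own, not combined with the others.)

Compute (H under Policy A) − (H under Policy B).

-6

Policy A (G + 57):
  G = 77 + 57 = 134
  H = 121 − 6·134 = -683
Policy B (G + 56):
  G = 77 + 56 = 133
  H = 121 − 6·133 = -677
H: -683 − (-677) = -6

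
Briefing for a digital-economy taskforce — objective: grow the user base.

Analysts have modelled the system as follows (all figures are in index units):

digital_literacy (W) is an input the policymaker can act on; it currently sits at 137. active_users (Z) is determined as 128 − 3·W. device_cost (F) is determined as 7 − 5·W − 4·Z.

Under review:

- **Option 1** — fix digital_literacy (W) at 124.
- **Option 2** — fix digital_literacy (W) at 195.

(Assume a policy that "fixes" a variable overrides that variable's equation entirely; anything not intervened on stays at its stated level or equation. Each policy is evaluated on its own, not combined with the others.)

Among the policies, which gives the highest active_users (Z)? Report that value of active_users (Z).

-244

Option 1 (W := 124):
  W = 124
  Z = 128 − 3·124 = -244
Option 2 (W := 195):
  W = 195
  Z = 128 − 3·195 = -457
Comparing — Option 1: Z=-244, Option 2: Z=-457. Highest is -244 (Option 1).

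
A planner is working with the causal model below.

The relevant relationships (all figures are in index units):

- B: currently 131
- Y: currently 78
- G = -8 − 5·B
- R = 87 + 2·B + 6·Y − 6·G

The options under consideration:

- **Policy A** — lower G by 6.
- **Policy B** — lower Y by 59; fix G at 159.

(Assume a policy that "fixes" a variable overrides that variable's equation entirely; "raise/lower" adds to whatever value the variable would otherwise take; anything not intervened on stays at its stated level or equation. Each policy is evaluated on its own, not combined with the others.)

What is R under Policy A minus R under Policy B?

5322

Policy A (G − 6):
  B = 131
  Y = 78
  G = -8 − 5·131 (−6 from intervention) = -669
  R = 87 + 2·131 + 6·78 − 6·(-669) = 4831
Policy B (Y − 59, G := 159):
  B = 131
  Y = 78 − 59 = 19
  G = 159
  R = 87 + 2·131 + 6·19 − 6·159 = -491
R: 4831 − (-491) = 5322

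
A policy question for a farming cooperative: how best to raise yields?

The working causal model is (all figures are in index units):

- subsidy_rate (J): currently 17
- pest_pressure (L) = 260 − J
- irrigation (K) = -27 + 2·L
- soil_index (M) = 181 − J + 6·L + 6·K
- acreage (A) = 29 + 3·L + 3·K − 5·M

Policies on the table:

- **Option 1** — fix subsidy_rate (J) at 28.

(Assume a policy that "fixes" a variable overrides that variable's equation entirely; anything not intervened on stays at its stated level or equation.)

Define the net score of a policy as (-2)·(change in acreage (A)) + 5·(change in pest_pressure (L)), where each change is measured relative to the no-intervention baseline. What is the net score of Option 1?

Baseline:
  J = 17
  L = 260 − 17 = 243
  K = -27 + 2·243 = 459
  M = 181 − 17 + 6·243 + 6·459 = 4376
  A = 29 + 3·243 + 3·459 − 5·4376 = -19745
Option 1 (J := 28):
  J = 28
  L = 260 − 28 = 232
  K = -27 + 2·232 = 437
  M = 181 − 28 + 6·232 + 6·437 = 4167
  A = 29 + 3·232 + 3·437 − 5·4167 = -18799
ΔA = -18799 − (-19745) = 946; ΔL = 232 − 243 = -11
Score = (-2)·946 + 5·(-11) = -1947

-1947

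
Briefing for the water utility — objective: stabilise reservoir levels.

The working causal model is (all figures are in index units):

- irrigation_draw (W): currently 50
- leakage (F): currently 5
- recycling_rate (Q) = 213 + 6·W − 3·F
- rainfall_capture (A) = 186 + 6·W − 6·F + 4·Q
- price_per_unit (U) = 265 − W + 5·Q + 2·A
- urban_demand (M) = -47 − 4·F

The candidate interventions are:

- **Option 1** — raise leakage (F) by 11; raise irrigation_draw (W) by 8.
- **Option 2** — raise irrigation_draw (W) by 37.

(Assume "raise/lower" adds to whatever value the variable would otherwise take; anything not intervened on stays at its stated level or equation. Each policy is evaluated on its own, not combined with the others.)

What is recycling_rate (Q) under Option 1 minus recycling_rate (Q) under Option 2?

-207

Option 1 (F + 11, W + 8):
  W = 50 + 8 = 58
  F = 5 + 11 = 16
  Q = 213 + 6·58 − 3·16 = 513
Option 2 (W + 37):
  W = 50 + 37 = 87
  F = 5
  Q = 213 + 6·87 − 3·5 = 720
Q: 513 − 720 = -207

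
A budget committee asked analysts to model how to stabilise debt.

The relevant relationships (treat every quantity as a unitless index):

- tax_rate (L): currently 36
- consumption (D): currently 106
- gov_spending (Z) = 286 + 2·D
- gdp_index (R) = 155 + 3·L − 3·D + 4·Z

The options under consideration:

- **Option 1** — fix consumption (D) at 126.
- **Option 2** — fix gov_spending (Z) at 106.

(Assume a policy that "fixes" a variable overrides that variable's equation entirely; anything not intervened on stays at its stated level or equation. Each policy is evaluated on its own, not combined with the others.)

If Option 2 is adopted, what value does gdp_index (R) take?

Option 2 (Z := 106):
  L = 36
  D = 106
  Z = 106
  R = 155 + 3·36 − 3·106 + 4·106 = 369

369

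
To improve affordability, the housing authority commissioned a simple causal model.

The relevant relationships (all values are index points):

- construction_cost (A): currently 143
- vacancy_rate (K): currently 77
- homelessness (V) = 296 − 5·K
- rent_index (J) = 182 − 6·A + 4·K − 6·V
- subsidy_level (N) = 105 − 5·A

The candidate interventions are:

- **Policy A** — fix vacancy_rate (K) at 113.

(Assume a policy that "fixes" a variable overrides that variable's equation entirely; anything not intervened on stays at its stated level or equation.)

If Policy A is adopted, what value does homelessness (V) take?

-269

Policy A (K := 113):
  K = 113
  V = 296 − 5·113 = -269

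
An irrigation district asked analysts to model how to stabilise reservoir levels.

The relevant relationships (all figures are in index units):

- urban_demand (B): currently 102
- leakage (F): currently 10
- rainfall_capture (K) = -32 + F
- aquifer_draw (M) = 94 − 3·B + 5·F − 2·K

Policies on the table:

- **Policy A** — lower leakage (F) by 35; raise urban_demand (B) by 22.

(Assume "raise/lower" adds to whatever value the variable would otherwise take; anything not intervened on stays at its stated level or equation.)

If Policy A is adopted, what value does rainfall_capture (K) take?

-57

Policy A (F − 35, B + 22):
  F = 10 − 35 = -25
  K = -32 + (-25) = -57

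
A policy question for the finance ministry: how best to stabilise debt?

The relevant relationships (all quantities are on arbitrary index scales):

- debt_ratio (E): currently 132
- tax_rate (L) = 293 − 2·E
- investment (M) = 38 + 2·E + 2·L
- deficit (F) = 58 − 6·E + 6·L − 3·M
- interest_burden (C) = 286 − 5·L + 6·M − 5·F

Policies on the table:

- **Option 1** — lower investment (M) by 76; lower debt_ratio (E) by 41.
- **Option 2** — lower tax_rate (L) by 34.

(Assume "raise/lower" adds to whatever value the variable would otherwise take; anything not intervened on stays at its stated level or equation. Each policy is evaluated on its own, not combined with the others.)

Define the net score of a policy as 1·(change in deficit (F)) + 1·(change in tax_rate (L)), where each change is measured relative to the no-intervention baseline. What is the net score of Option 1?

Baseline:
  E = 132
  L = 293 − 2·132 = 29
  M = 38 + 2·132 + 2·29 = 360
  F = 58 − 6·132 + 6·29 − 3·360 = -1640
Option 1 (M − 76, E − 41):
  E = 132 − 41 = 91
  L = 293 − 2·91 = 111
  M = 38 + 2·91 + 2·111 (−76 from intervention) = 366
  F = 58 − 6·91 + 6·111 − 3·366 = -920
ΔF = -920 − (-1640) = 720; ΔL = 111 − 29 = 82
Score = 1·720 + 1·82 = 802

802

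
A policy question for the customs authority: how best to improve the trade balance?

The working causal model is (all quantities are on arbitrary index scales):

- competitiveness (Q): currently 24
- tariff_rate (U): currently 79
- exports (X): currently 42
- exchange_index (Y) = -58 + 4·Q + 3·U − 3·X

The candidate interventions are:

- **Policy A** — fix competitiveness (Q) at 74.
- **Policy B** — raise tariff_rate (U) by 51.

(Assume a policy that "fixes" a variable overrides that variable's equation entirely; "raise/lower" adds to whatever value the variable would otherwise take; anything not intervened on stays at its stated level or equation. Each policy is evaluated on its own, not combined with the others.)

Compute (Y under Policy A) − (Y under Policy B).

47

Policy A (Q := 74):
  Q = 74
  U = 79
  X = 42
  Y = -58 + 4·74 + 3·79 − 3·42 = 349
Policy B (U + 51):
  Q = 24
  U = 79 + 51 = 130
  X = 42
  Y = -58 + 4·24 + 3·130 − 3·42 = 302
Y: 349 − 302 = 47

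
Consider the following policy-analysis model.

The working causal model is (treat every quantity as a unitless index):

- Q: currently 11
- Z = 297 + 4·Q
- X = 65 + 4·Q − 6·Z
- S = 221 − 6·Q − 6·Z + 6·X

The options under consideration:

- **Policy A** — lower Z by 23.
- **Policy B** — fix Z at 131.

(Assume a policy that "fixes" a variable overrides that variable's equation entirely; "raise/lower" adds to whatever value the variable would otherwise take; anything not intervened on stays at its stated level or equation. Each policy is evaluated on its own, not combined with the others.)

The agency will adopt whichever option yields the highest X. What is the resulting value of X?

-677

Policy A (Z − 23):
  Q = 11
  Z = 297 + 4·11 (−23 from intervention) = 318
  X = 65 + 4·11 − 6·318 = -1799
Policy B (Z := 131):
  Q = 11
  Z = 131
  X = 65 + 4·11 − 6·131 = -677
Comparing — Policy A: X=-1799, Policy B: X=-677. Highest is -677 (Policy B).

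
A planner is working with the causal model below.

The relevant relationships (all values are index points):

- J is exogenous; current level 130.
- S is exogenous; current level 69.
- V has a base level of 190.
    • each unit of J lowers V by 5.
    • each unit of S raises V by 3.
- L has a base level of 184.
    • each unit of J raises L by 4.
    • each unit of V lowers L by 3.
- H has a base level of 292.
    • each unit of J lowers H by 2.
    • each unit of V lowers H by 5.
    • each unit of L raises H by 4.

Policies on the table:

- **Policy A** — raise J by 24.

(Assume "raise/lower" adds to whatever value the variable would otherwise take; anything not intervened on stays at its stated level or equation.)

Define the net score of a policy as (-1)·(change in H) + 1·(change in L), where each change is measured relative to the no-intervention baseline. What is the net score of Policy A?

-1920

Baseline:
  J = 130
  S = 69
  V = 190 − 5·130 + 3·69 = -253
  L = 184 + 4·130 − 3·(-253) = 1463
  H = 292 − 2·130 − 5·(-253) + 4·1463 = 7149
Policy A (J + 24):
  J = 130 + 24 = 154
  S = 69
  V = 190 − 5·154 + 3·69 = -373
  L = 184 + 4·154 − 3·(-373) = 1919
  H = 292 − 2·154 − 5·(-373) + 4·1919 = 9525
ΔH = 9525 − 7149 = 2376; ΔL = 1919 − 1463 = 456
Score = (-1)·2376 + 1·456 = -1920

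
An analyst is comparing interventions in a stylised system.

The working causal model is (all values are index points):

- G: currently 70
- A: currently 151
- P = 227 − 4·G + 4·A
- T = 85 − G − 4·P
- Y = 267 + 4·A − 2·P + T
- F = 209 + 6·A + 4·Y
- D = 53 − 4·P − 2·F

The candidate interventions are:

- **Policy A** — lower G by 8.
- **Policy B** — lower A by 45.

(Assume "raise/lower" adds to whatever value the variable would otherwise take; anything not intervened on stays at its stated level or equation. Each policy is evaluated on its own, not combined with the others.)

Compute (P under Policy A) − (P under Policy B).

212

Policy A (G − 8):
  G = 70 − 8 = 62
  A = 151
  P = 227 − 4·62 + 4·151 = 583
Policy B (A − 45):
  G = 70
  A = 151 − 45 = 106
  P = 227 − 4·70 + 4·106 = 371
P: 583 − 371 = 212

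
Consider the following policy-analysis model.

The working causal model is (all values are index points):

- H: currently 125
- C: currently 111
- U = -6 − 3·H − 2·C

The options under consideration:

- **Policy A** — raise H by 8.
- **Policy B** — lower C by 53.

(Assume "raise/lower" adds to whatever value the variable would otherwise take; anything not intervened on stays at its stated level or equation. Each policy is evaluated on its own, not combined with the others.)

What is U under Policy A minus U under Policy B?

-130

Policy A (H + 8):
  H = 125 + 8 = 133
  C = 111
  U = -6 − 3·133 − 2·111 = -627
Policy B (C − 53):
  H = 125
  C = 111 − 53 = 58
  U = -6 − 3·125 − 2·58 = -497
U: -627 − (-497) = -130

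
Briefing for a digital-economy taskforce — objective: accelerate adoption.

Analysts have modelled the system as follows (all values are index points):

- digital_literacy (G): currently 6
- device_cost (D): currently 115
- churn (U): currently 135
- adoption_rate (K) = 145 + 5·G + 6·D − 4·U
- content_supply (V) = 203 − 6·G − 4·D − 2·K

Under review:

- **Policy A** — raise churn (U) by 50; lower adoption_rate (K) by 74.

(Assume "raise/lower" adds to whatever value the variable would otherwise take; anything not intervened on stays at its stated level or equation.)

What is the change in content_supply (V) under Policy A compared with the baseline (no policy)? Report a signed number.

Baseline:
  G = 6
  D = 115
  U = 135
  K = 145 + 5·6 + 6·115 − 4·135 = 325
  V = 203 − 6·6 − 4·115 − 2·325 = -943
Policy A (U + 50, K − 74):
  G = 6
  D = 115
  U = 135 + 50 = 185
  K = 145 + 5·6 + 6·115 − 4·185 (−74 from intervention) = 51
  V = 203 − 6·6 − 4·115 − 2·51 = -395
Change in V: -395 − (-943) = 548

548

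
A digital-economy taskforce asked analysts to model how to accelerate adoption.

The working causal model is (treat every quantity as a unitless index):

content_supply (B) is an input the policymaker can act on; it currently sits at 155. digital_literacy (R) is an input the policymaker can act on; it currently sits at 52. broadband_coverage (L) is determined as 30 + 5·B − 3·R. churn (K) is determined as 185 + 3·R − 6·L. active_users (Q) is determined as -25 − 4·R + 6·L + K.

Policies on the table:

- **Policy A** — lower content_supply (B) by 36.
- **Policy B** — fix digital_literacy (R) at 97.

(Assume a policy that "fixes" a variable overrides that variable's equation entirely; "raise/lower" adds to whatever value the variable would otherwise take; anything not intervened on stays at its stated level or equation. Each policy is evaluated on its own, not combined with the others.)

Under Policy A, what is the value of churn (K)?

-2473

Policy A (B − 36):
  B = 155 − 36 = 119
  R = 52
  L = 30 + 5·119 − 3·52 = 469
  K = 185 + 3·52 − 6·469 = -2473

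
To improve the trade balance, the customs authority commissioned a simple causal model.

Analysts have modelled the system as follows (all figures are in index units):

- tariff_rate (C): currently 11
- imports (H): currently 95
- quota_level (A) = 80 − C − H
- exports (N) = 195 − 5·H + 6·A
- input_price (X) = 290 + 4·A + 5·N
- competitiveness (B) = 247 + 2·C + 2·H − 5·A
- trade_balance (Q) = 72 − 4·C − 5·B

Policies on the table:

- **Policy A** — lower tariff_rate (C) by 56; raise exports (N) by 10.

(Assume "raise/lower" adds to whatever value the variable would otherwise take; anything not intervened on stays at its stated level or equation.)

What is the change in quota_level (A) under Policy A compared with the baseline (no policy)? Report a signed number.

Baseline:
  C = 11
  H = 95
  A = 80 − 11 − 95 = -26
Policy A (C − 56, N + 10):
  C = 11 − 56 = -45
  H = 95
  A = 80 − (-45) − 95 = 30
Change in A: 30 − (-26) = 56

56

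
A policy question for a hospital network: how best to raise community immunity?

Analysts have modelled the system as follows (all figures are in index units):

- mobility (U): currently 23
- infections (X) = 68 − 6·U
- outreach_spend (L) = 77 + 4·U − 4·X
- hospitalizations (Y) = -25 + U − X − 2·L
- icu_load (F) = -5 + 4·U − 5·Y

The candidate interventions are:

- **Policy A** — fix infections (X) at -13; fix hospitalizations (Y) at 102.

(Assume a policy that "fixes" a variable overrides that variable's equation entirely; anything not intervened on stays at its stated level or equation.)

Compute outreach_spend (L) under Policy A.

Policy A (X := -13, Y := 102):
  U = 23
  X = -13
  L = 77 + 4·23 − 4·(-13) = 221

221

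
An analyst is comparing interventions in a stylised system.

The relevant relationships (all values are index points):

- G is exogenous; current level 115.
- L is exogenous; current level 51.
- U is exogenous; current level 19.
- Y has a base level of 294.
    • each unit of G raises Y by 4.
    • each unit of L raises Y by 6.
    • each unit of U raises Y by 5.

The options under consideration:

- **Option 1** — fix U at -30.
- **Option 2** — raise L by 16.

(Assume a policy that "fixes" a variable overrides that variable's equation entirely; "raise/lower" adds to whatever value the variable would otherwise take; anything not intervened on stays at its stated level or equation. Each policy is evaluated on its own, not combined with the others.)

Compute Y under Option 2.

1251

Option 2 (L + 16):
  G = 115
  L = 51 + 16 = 67
  U = 19
  Y = 294 + 4·115 + 6·67 + 5·19 = 1251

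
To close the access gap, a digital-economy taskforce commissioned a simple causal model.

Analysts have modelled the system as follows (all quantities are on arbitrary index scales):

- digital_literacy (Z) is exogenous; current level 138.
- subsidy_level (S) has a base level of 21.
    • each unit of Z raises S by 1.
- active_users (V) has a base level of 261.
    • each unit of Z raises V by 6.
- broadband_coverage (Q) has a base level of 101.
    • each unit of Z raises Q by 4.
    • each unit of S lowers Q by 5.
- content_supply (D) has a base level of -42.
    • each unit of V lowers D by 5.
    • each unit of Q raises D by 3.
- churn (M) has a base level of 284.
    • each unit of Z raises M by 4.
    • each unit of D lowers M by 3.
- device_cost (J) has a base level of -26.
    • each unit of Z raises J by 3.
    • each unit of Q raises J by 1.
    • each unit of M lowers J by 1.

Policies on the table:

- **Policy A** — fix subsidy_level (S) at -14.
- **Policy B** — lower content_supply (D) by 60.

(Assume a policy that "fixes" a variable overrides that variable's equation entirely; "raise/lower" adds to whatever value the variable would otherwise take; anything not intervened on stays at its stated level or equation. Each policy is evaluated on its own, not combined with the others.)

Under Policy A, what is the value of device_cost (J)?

Policy A (S := -14):
  Z = 138
  S = -14
  V = 261 + 6·138 = 1089
  Q = 101 + 4·138 − 5·(-14) = 723
  D = -42 − 5·1089 + 3·723 = -3318
  M = 284 + 4·138 − 3·(-3318) = 10790
  J = -26 + 3·138 + 723 − 10790 = -9679

-9679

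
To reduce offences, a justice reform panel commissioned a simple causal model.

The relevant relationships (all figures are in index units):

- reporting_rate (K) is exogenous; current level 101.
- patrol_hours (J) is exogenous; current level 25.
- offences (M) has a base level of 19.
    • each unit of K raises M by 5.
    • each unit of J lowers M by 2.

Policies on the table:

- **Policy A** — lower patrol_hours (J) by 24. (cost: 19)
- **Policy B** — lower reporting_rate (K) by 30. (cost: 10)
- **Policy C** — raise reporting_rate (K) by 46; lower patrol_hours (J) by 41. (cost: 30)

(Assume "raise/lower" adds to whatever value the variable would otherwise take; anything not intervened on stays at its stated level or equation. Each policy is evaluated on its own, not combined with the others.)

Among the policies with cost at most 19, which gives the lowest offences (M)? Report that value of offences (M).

324

Policy A (J − 24):
  K = 101
  J = 25 − 24 = 1
  M = 19 + 5·101 − 2·1 = 522
Policy B (K − 30):
  K = 101 − 30 = 71
  J = 25
  M = 19 + 5·71 − 2·25 = 324
Comparing — Policy A: M=522, Policy B: M=324. Lowest is 324 (Policy B).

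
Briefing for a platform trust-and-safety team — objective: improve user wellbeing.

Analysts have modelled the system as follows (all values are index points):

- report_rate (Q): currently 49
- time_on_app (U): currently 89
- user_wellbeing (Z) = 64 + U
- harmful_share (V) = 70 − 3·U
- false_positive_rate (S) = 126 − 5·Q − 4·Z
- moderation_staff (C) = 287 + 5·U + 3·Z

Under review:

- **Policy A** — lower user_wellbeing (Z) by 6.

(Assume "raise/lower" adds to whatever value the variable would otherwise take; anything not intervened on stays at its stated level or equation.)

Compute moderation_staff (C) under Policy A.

1173

Policy A (Z − 6):
  U = 89
  Z = 64 + 89 (−6 from intervention) = 147
  C = 287 + 5·89 + 3·147 = 1173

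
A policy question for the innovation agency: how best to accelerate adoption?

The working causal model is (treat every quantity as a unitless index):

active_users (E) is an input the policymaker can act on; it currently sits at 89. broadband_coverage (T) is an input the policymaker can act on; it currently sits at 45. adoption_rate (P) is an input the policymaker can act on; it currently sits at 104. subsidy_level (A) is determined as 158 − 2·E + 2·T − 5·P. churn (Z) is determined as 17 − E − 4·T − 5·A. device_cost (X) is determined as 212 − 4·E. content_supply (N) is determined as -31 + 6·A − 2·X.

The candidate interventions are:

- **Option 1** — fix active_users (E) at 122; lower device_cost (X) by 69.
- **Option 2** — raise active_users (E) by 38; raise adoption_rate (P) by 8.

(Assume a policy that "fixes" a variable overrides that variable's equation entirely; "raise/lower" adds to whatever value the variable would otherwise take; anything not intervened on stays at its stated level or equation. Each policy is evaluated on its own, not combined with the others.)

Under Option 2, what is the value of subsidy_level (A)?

Option 2 (E + 38, P + 8):
  E = 89 + 38 = 127
  T = 45
  P = 104 + 8 = 112
  A = 158 − 2·127 + 2·45 − 5·112 = -566

-566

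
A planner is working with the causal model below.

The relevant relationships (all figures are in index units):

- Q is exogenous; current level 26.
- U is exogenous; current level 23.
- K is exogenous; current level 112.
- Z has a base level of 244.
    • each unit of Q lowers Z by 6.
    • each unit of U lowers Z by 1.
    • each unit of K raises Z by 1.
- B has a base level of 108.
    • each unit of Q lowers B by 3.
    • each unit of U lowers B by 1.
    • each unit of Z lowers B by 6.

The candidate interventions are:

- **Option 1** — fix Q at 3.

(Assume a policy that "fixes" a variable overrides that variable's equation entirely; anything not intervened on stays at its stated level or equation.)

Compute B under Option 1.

Option 1 (Q := 3):
  Q = 3
  U = 23
  K = 112
  Z = 244 − 6·3 − 23 + 112 = 315
  B = 108 − 3·3 − 23 − 6·315 = -1814

-1814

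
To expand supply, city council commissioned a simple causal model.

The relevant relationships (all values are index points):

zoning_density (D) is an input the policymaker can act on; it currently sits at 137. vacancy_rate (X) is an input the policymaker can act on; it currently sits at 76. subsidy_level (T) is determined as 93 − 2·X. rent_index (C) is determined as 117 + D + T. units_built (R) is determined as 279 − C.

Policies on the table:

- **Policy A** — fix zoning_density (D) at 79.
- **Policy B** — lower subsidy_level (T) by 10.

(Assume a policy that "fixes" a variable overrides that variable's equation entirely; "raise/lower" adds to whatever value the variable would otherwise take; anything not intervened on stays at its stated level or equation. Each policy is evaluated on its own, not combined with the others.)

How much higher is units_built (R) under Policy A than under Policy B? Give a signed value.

48

Policy A (D := 79):
  D = 79
  X = 76
  T = 93 − 2·76 = -59
  C = 117 + 79 + (-59) = 137
  R = 279 − 137 = 142
Policy B (T − 10):
  D = 137
  X = 76
  T = 93 − 2·76 (−10 from intervention) = -69
  C = 117 + 137 + (-69) = 185
  R = 279 − 185 = 94
R: 142 − 94 = 48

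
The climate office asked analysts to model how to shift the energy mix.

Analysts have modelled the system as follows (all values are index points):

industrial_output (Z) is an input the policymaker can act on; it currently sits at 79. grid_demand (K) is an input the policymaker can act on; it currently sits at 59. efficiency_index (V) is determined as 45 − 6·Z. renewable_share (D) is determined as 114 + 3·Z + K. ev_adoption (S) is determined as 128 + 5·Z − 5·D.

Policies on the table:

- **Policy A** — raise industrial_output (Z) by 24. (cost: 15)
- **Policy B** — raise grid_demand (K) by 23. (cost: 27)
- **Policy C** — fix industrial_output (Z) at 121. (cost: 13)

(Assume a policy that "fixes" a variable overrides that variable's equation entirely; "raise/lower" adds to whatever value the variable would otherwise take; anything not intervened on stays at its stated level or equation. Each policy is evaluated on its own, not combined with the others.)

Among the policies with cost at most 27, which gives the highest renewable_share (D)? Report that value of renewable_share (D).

536

Policy A (Z + 24):
  Z = 79 + 24 = 103
  K = 59
  D = 114 + 3·103 + 59 = 482
Policy B (K + 23):
  Z = 79
  K = 59 + 23 = 82
  D = 114 + 3·79 + 82 = 433
Policy C (Z := 121):
  Z = 121
  K = 59
  D = 114 + 3·121 + 59 = 536
Comparing — Policy A: D=482, Policy B: D=433, Policy C: D=536. Highest is 536 (Policy C).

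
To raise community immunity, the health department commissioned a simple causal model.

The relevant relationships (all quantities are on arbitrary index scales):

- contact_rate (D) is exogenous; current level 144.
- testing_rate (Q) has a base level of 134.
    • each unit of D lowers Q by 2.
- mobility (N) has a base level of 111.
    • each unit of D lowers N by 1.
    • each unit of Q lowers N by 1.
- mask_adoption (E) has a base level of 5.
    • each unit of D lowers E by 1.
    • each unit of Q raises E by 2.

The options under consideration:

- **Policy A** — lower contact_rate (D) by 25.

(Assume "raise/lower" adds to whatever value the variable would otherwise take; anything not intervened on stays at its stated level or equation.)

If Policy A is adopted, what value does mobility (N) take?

Policy A (D − 25):
  D = 144 − 25 = 119
  Q = 134 − 2·119 = -104
  N = 111 − 119 − (-104) = 96

96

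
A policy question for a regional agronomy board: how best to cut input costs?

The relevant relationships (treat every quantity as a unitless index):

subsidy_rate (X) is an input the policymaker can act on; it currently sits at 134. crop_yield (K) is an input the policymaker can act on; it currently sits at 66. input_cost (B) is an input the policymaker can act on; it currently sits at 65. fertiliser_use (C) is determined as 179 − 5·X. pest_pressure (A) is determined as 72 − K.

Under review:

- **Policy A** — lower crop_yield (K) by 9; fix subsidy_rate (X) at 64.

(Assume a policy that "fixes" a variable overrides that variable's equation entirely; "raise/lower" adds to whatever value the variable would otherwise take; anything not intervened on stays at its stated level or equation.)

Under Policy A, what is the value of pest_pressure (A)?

Policy A (K − 9, X := 64):
  K = 66 − 9 = 57
  A = 72 − 57 = 15

15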